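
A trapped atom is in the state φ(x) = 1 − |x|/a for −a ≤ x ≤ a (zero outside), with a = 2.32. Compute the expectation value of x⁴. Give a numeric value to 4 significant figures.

⟨x⁴⟩ = ∫ x⁴·|φ|² dx / ∫|φ|² dx (integrals over the domain).
φ is even, so ∫ over [−a, a] = 2∫₀ᵃ with φ = 1 − x/a there: ∫₀ᵃ (1 − x/a)² dx = a/3, ∫₀ᵃ x²(1 − x/a)² dx = a³/30, ∫₀ᵃ x⁴(1 − x/a)² dx = a⁵/105.
State is unnormalized: ∫|φ|² dx = 1.5467, and ∫φ*·x⁴·φ dx = 1.2802, so ⟨x⁴⟩ = 1.2802 / 1.5467.
⟨x⁴⟩ = 0.82772.

0.8277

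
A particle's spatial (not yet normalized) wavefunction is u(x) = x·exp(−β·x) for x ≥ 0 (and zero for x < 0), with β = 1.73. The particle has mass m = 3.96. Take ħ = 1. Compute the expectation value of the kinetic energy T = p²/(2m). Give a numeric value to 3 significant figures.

0.378

T = −(ħ²/2m) d²/dx², so ⟨T⟩ = −(ħ²/2m) ∫ u*·u'' dx / ∫|u|² dx; with m = 3.96.
Differentiate x·exp(−β·x) with the product rule; every integrand then reduces to terms xʲ·e^(−2βx) on [0, ∞), with ∫₀^∞ xʲ·e^(−2βx) dx = j!/(2β)^(j+1).
State is unnormalized: ∫|u|² dx = 0.048284, and ∫u*·(−ħ²/2m · u'') dx = 0.018246, so ⟨T⟩ = 0.018246 / 0.048284.
⟨T⟩ = 0.37789.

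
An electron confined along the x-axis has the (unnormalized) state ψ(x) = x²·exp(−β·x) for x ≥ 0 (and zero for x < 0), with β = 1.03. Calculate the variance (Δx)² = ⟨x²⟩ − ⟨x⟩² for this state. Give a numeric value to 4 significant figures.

1.178

Compute ⟨x⟩ and ⟨x²⟩ separately, then (Δx)² = ⟨x²⟩ − ⟨x⟩².
Every integrand reduces to terms xʲ·e^(−2βx) on [0, ∞); use ∫₀^∞ xʲ·e^(−2βx) dx = j!/(2β)^(j+1).
Normalization: ∫|ψ|² dx = 0.64696.
⟨x⟩ = 2.4272 and ⟨x²⟩ = 7.0695.
(Δx)² = 7.0695 − (2.4272)² = 1.1782.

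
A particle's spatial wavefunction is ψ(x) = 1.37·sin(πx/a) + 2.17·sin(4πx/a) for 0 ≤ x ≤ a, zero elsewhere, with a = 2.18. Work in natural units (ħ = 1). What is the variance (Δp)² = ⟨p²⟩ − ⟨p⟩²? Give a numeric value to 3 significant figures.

Compute ⟨p⟩ and ⟨p²⟩ separately; (Δp)² = ⟨p²⟩ − ⟨p⟩².
d²/dx² sin(jπx/a) = −(jπ/a)²·sin(jπx/a); on 0 ≤ x ≤ a, ∫sin²(jπx/a) dx = a/2 and ∫sin(jπx/a)·sin(lπx/a) dx = 0 for j ≠ l, so only diagonal terms survive in ∫|ψ|² and ∫ψ·ψ″; ∫ψ·ψ′ dx = [ψ²/2] between the walls = 0.
Normalization: ∫|ψ|² dx = 7.1785.
⟨p⟩ = 0.0000 and ⟨p²⟩ = 24.350.
(Δp)² = 24.350 − (0.0000)² = 24.350.

24.4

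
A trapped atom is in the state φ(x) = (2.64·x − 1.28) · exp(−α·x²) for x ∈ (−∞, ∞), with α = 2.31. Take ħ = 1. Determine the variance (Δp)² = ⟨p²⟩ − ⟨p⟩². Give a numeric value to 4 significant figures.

Compute ⟨p⟩ and ⟨p²⟩ separately; (Δp)² = ⟨p²⟩ − ⟨p⟩².
Expand each integrand as polynomial × e^(−2αx²) and use ∫x^(2j)·e^(−2αx²) dx = (2j−1)!!/(4α)^j · √(π/(2α)), odd powers → 0; here √(π/(2α)) = 0.82462. Differentiate with the product rule, d/dx e^(−αx²) = −2αx·e^(−αx²).
Normalization: ∫|φ|² dx = 1.9731.
⟨p⟩ = 0.0000 and ⟨p²⟩ = 3.7664.
(Δp)² = 3.7664 − (0.0000)² = 3.7664.

3.766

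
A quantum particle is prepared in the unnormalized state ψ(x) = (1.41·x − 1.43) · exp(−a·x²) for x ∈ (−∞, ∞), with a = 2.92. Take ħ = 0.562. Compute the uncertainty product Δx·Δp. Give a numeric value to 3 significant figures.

Δx = √(⟨x²⟩−⟨x⟩²), Δp = √(⟨p²⟩−⟨p⟩²).
Expand each integrand as polynomial × e^(−2ax²) and use ∫x^(2j)·e^(−2ax²) dx = (2j−1)!!/(4a)^j · √(π/(2a)), odd powers → 0; here √(π/(2a)) = 0.73345. Differentiate with the product rule, d/dx e^(−ax²) = −2ax·e^(−ax²).
Normalization: ∫|ψ|² dx = 1.6247.
⟨x⟩ = -0.15586, ⟨x²⟩ = 0.098774 ⇒ Δx = 0.27291.
⟨p⟩ = 0.0000, ⟨p²⟩ = 1.0640 ⇒ Δp = 1.0315.
Δx·Δp = 0.28151.

0.282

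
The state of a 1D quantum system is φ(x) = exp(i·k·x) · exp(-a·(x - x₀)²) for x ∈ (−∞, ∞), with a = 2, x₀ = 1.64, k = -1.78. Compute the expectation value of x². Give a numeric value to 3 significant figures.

2.81

⟨x²⟩ = ∫ x²·|φ|² dx / ∫|φ|² dx (integrals over the domain).
Gaussian moments (u = x − x₀): ∫u^(2j)·e^(−2au²) du = (2j−1)!!/(4a)^j · √(π/(2a)), odd powers integrate to 0; here √(π/(2a)) = 0.88623.
State is unnormalized: ∫|φ|² dx = 0.88623, and ∫φ*·x²·φ dx = 2.4944, so ⟨x²⟩ = 2.4944 / 0.88623.
⟨x²⟩ = 2.8146.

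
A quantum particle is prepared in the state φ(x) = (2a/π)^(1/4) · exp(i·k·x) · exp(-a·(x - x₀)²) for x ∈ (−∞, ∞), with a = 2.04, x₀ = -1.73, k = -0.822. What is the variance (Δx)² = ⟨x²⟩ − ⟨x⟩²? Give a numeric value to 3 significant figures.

Compute ⟨x⟩ and ⟨x²⟩ separately, then (Δx)² = ⟨x²⟩ − ⟨x⟩².
Gaussian moments (u = x − x₀): ∫u^(2j)·e^(−2au²) du = (2j−1)!!/(4a)^j · √(π/(2a)), odd powers integrate to 0; here √(π/(2a)) = 0.87750.
⟨x⟩ = -1.7300 and ⟨x²⟩ = 3.1154.
(Δx)² = 3.1154 − (-1.7300)² = 0.12255.

0.123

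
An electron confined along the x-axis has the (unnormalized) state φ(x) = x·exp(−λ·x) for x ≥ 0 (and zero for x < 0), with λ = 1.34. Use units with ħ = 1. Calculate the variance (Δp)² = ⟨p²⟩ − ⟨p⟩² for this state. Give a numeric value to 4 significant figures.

Compute ⟨p⟩ and ⟨p²⟩ separately; (Δp)² = ⟨p²⟩ − ⟨p⟩².
Differentiate x·exp(−λ·x) with the product rule; every integrand then reduces to terms xʲ·e^(−2λx) on [0, ∞), with ∫₀^∞ xʲ·e^(−2λx) dx = j!/(2λ)^(j+1).
Normalization: ∫|φ|² dx = 0.10390.
⟨p⟩ = 0.0000 and ⟨p²⟩ = 1.7956.
(Δp)² = 1.7956 − (0.0000)² = 1.7956.

1.796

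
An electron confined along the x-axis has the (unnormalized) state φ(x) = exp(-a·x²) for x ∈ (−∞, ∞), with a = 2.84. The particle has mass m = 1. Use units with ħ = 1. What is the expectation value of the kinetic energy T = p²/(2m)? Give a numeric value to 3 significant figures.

T = −(ħ²/2m) d²/dx², so ⟨T⟩ = −(ħ²/2m) ∫ φ*·φ'' dx / ∫|φ|² dx; with m = 1.
Gaussian moments: ∫x^(2j)·e^(−2ax²) dx = (2j−1)!!/(4a)^j · √(π/(2a)), odd powers integrate to 0; here √(π/(2a)) = 0.74371. Derivatives: d/dx e^(−ax²) = −2ax·e^(−ax²), d²/dx² e^(−ax²) = (4a²x² − 2a)·e^(−ax²).
State is unnormalized: ∫|φ|² dx = 0.74371, and ∫φ*·(−ħ²/2m · φ'') dx = 1.0561, so ⟨T⟩ = 1.0561 / 0.74371.
⟨T⟩ = 1.4200.

1.42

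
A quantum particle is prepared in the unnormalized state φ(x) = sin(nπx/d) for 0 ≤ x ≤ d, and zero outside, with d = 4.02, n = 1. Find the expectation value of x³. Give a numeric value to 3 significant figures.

11.3

⟨x³⟩ = ∫ x³·|φ|² dx / ∫|φ|² dx (integrals over the domain).
With sin²θ = (1 − cos2θ)/2 on 0 ≤ x ≤ d: ∫sin²(nπx/d) dx = d/2, ∫x·sin²(nπx/d) dx = d²/4, ∫x²·sin²(nπx/d) dx = d³·(1/6 − 1/(4n²π²)); higher powers xᵏ the same way, integrating xᵏ·cos(2nπx/d) by parts.
State is unnormalized: ∫|φ|² dx = 2.0100, and ∫φ*·x³·φ dx = 22.722, so ⟨x³⟩ = 22.722 / 2.0100.
⟨x³⟩ = 11.304.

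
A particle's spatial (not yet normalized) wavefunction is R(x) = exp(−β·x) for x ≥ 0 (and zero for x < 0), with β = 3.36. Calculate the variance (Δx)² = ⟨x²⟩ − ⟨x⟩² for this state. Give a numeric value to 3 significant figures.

0.0221

Compute ⟨x⟩ and ⟨x²⟩ separately, then (Δx)² = ⟨x²⟩ − ⟨x⟩².
Every integrand reduces to terms xʲ·e^(−2βx) on [0, ∞); use ∫₀^∞ xʲ·e^(−2βx) dx = j!/(2β)^(j+1).
Normalization: ∫|R|² dx = 0.14881.
⟨x⟩ = 0.14881 and ⟨x²⟩ = 0.044289.
(Δx)² = 0.044289 − (0.14881)² = 0.022144.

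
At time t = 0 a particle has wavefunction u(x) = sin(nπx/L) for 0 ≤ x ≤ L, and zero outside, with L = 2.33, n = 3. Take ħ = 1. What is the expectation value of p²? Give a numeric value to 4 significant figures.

16.36

p² u = −ħ² d²u/dx²; ⟨p²⟩ = −ħ² ∫ u*·u'' dx / ∫|u|² dx.
d/dx sin(nπx/L) = (nπ/L)·cos(nπx/L) and d²/dx² sin(nπx/L) = −(nπ/L)²·sin(nπx/L); on 0 ≤ x ≤ L, ∫sin²(nπx/L) dx = L/2 and ∫sin(nπx/L)·cos(nπx/L) dx = 0.
State is unnormalized: ∫|u|² dx = 1.1650, and ∫u*·(−ħ² u'') dx = 19.061, so ⟨p²⟩ = 19.061 / 1.1650.
⟨p²⟩ = 16.362.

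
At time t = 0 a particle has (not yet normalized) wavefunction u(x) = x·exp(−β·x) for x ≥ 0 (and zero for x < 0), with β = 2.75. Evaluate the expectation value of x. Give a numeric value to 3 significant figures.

⟨x⟩ = ∫ x·|u|² dx / ∫|u|² dx (integrals over the domain).
Every integrand reduces to terms xʲ·e^(−2βx) on [0, ∞); use ∫₀^∞ xʲ·e^(−2βx) dx = j!/(2β)^(j+1).
State is unnormalized: ∫|u|² dx = 0.012021, and ∫u*·x·u dx = 0.0065569, so ⟨x⟩ = 0.0065569 / 0.012021.
⟨x⟩ = 0.54545.

0.545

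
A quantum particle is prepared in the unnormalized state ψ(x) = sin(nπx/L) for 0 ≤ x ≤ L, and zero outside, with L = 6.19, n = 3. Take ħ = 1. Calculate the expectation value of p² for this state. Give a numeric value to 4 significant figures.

p² ψ = −ħ² d²ψ/dx²; ⟨p²⟩ = −ħ² ∫ ψ*·ψ'' dx / ∫|ψ|² dx.
d/dx sin(nπx/L) = (nπ/L)·cos(nπx/L) and d²/dx² sin(nπx/L) = −(nπ/L)²·sin(nπx/L); on 0 ≤ x ≤ L, ∫sin²(nπx/L) dx = L/2 and ∫sin(nπx/L)·cos(nπx/L) dx = 0.
State is unnormalized: ∫|ψ|² dx = 3.0950, and ∫ψ*·(−ħ² ψ'') dx = 7.1750, so ⟨p²⟩ = 7.1750 / 3.0950.
⟨p²⟩ = 2.3183.

2.318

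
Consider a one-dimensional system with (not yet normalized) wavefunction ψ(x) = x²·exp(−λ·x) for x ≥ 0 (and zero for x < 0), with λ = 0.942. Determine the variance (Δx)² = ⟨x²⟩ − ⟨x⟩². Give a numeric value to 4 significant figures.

Compute ⟨x⟩ and ⟨x²⟩ separately, then (Δx)² = ⟨x²⟩ − ⟨x⟩².
Every integrand reduces to terms xʲ·e^(−2λx) on [0, ∞); use ∫₀^∞ xʲ·e^(−2λx) dx = j!/(2λ)^(j+1).
Normalization: ∫|ψ|² dx = 1.0111.
⟨x⟩ = 2.6539 and ⟨x²⟩ = 8.4520.
(Δx)² = 8.4520 − (2.6539)² = 1.4087.

1.409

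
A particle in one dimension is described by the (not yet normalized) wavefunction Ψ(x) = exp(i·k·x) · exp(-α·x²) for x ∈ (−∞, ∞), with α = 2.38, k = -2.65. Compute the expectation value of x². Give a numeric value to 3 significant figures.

0.105

⟨x²⟩ = ∫ x²·|Ψ|² dx / ∫|Ψ|² dx (integrals over the domain).
Gaussian moments: ∫x^(2j)·e^(−2αx²) dx = (2j−1)!!/(4α)^j · √(π/(2α)), odd powers integrate to 0; here √(π/(2α)) = 0.81240.
State is unnormalized: ∫|Ψ|² dx = 0.81240, and ∫Ψ*·x²·Ψ dx = 0.085336, so ⟨x²⟩ = 0.085336 / 0.81240.
⟨x²⟩ = 0.10504.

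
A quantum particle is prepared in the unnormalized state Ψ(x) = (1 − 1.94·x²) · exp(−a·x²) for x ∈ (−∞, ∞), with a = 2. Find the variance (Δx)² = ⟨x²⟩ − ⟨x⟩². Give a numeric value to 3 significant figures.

Compute ⟨x⟩ and ⟨x²⟩ separately, then (Δx)² = ⟨x²⟩ − ⟨x⟩².
Expand each integrand as polynomial × e^(−2ax²) and use ∫x^(2j)·e^(−2ax²) dx = (2j−1)!!/(4a)^j · √(π/(2a)), odd powers → 0; here √(π/(2a)) = 0.88623.
Normalization: ∫|Ψ|² dx = 0.61275.
⟨x⟩ = 0.0000 and ⟨x²⟩ = 0.077213.
(Δx)² = 0.077213 − (0.0000)² = 0.077213.

0.0772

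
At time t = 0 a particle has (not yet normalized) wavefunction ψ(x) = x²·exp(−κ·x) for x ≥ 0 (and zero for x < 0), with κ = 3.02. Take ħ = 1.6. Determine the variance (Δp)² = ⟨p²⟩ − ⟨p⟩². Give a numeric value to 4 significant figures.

7.783

Compute ⟨p⟩ and ⟨p²⟩ separately; (Δp)² = ⟨p²⟩ − ⟨p⟩².
Differentiate x²·exp(−κ·x) with the product rule; every integrand then reduces to terms xʲ·e^(−2κx) on [0, ∞), with ∫₀^∞ xʲ·e^(−2κx) dx = j!/(2κ)^(j+1).
Normalization: ∫|ψ|² dx = 0.0029856.
⟨p⟩ = 0.0000 and ⟨p²⟩ = 7.7827.
(Δp)² = 7.7827 − (0.0000)² = 7.7827.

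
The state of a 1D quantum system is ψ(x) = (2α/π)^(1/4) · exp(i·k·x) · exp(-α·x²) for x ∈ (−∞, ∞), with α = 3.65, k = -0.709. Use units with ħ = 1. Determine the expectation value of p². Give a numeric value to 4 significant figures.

4.153

p² ψ = −ħ² d²ψ/dx²; ⟨p²⟩ = −ħ² ∫ ψ*·ψ'' dx.
Gaussian moments: ∫x^(2j)·e^(−2αx²) dx = (2j−1)!!/(4α)^j · √(π/(2α)), odd powers integrate to 0; here √(π/(2α)) = 0.65601. Derivatives: ψ′ = (ik − 2αx)·ψ, ψ″ = ((ik − 2αx)² − 2α)·ψ; the odd-in-x pieces drop out.
⟨p²⟩ = 4.1527.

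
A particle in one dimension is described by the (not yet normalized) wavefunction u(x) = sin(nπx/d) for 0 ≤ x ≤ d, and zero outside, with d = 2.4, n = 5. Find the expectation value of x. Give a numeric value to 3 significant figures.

⟨x⟩ = ∫ x·|u|² dx / ∫|u|² dx (integrals over the domain).
With sin²θ = (1 − cos2θ)/2 on 0 ≤ x ≤ d: ∫sin²(nπx/d) dx = d/2, ∫x·sin²(nπx/d) dx = d²/4, ∫x²·sin²(nπx/d) dx = d³·(1/6 − 1/(4n²π²)); higher powers xᵏ the same way, integrating xᵏ·cos(2nπx/d) by parts.
State is unnormalized: ∫|u|² dx = 1.2000, and ∫u*·x·u dx = 1.4400, so ⟨x⟩ = 1.4400 / 1.2000.
⟨x⟩ = 1.2000.

1.20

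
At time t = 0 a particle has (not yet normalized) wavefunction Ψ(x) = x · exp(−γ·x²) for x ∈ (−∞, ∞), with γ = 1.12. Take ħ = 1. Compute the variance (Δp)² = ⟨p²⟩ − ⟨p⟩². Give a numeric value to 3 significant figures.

Compute ⟨p⟩ and ⟨p²⟩ separately; (Δp)² = ⟨p²⟩ − ⟨p⟩².
Expand each integrand as polynomial × e^(−2γx²) and use ∫x^(2j)·e^(−2γx²) dx = (2j−1)!!/(4γ)^j · √(π/(2γ)), odd powers → 0; here √(π/(2γ)) = 1.1843. Differentiate with the product rule, d/dx e^(−γx²) = −2γx·e^(−γx²).
Normalization: ∫|Ψ|² dx = 0.26435.
⟨p⟩ = 0.0000 and ⟨p²⟩ = 3.3600.
(Δp)² = 3.3600 − (0.0000)² = 3.3600.

3.36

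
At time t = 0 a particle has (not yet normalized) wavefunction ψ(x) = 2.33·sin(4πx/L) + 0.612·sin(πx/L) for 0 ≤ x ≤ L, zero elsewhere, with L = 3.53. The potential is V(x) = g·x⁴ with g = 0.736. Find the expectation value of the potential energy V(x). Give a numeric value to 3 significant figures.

⟨V⟩ = ∫ V(x)·|ψ|² dx / ∫|ψ|² dx.
On 0 ≤ x ≤ L (j ≠ l): ∫sin²(jπx/L) dx = L/2, ∫sin(jπx/L)·sin(lπx/L) dx = 0; diagonal moments ∫x·sin²(jπx/L) dx = L²/4, ∫x²·sin²(jπx/L) dx = L³·(1/6 − 1/(4j²π²)); cross terms ∫x·sin(jπx/L)·sin(lπx/L) dx = 0 for j + l even and −4jlL²/(π²(j² − l²)²) for j + l odd, ∫x²·sin(jπx/L)·sin(lπx/L) dx = (−1)^(j+l)·4jlL³/(π²(j² − l²)²); higher powers the same way via product-to-sum and parts.
State is unnormalized: ∫|ψ|² dx = 10.243, and ∫ψ*·V(x)·ψ dx = 205.70, so ⟨V⟩ = 205.70 / 10.243.
⟨V⟩ = 20.082.

20.1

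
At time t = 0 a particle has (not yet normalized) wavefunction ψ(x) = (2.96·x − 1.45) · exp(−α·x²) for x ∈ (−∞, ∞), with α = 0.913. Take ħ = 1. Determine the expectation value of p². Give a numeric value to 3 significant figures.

1.89

p² ψ = −ħ² d²ψ/dx²; ⟨p²⟩ = −ħ² ∫ ψ*·ψ'' dx / ∫|ψ|² dx.
Expand each integrand as polynomial × e^(−2αx²) and use ∫x^(2j)·e^(−2αx²) dx = (2j−1)!!/(4α)^j · √(π/(2α)), odd powers → 0; here √(π/(2α)) = 1.3117. Differentiate with the product rule, d/dx e^(−αx²) = −2αx·e^(−αx²).
State is unnormalized: ∫|ψ|² dx = 5.9046, and ∫ψ*·(−ħ² ψ'') dx = 11.137, so ⟨p²⟩ = 11.137 / 5.9046.
⟨p²⟩ = 1.8862.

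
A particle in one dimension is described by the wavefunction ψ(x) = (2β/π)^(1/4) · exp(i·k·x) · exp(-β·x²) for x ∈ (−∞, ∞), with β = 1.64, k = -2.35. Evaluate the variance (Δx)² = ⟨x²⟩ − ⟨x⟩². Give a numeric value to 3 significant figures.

Compute ⟨x⟩ and ⟨x²⟩ separately, then (Δx)² = ⟨x²⟩ − ⟨x⟩².
Gaussian moments: ∫x^(2j)·e^(−2βx²) dx = (2j−1)!!/(4β)^j · √(π/(2β)), odd powers integrate to 0; here √(π/(2β)) = 0.97867.
⟨x⟩ = 0.0000 and ⟨x²⟩ = 0.15244.
(Δx)² = 0.15244 − (0.0000)² = 0.15244.

0.152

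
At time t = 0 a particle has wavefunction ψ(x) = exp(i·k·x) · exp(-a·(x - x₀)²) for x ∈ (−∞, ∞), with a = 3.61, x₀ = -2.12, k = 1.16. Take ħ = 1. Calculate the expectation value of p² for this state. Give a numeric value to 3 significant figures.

4.96

p² ψ = −ħ² d²ψ/dx²; ⟨p²⟩ = −ħ² ∫ ψ*·ψ'' dx / ∫|ψ|² dx.
Gaussian moments (u = x − x₀): ∫u^(2j)·e^(−2au²) du = (2j−1)!!/(4a)^j · √(π/(2a)), odd powers integrate to 0; here √(π/(2a)) = 0.65964. Derivatives: ψ′ = (ik − 2au)·ψ, ψ″ = ((ik − 2au)² − 2a)·ψ; the odd-in-u pieces drop out.
State is unnormalized: ∫|ψ|² dx = 0.65964, and ∫ψ*·(−ħ² ψ'') dx = 3.2689, so ⟨p²⟩ = 3.2689 / 0.65964.
⟨p²⟩ = 4.9556.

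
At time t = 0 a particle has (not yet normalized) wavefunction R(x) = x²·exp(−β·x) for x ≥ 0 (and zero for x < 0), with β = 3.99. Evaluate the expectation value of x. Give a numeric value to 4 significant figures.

0.6266

⟨x⟩ = ∫ x·|R|² dx / ∫|R|² dx (integrals over the domain).
Every integrand reduces to terms xʲ·e^(−2βx) on [0, ∞); use ∫₀^∞ xʲ·e^(−2βx) dx = j!/(2β)^(j+1).
State is unnormalized: ∫|R|² dx = 0.00074165, and ∫R*·x·R dx = 0.00046469, so ⟨x⟩ = 0.00046469 / 0.00074165.
⟨x⟩ = 0.62657.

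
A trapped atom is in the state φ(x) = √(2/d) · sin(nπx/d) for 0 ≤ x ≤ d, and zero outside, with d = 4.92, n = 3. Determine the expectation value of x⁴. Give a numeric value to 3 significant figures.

111.

⟨x⁴⟩ = ∫ x⁴·|φ|² dx (integrals over the domain).
With sin²θ = (1 − cos2θ)/2 on 0 ≤ x ≤ d: ∫sin²(nπx/d) dx = d/2, ∫x·sin²(nπx/d) dx = d²/4, ∫x²·sin²(nπx/d) dx = d³·(1/6 − 1/(4n²π²)); higher powers xᵏ the same way, integrating xᵏ·cos(2nπx/d) by parts.
⟨x⁴⟩ = 110.70.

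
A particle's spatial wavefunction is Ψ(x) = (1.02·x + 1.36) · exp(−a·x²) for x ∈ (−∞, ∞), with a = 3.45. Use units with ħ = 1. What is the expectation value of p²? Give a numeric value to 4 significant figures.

p² Ψ = −ħ² d²Ψ/dx²; ⟨p²⟩ = −ħ² ∫ Ψ*·Ψ'' dx / ∫|Ψ|² dx.
Expand each integrand as polynomial × e^(−2ax²) and use ∫x^(2j)·e^(−2ax²) dx = (2j−1)!!/(4a)^j · √(π/(2a)), odd powers → 0; here √(π/(2a)) = 0.67476. Differentiate with the product rule, d/dx e^(−ax²) = −2ax·e^(−ax²).
State is unnormalized: ∫|Ψ|² dx = 1.2989, and ∫Ψ*·(−ħ² Ψ'') dx = 4.8323, so ⟨p²⟩ = 4.8323 / 1.2989.
⟨p²⟩ = 3.7202.

3.720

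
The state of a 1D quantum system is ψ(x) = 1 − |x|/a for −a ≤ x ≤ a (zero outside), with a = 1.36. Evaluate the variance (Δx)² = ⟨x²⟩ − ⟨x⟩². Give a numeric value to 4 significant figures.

0.1850

Compute ⟨x⟩ and ⟨x²⟩ separately, then (Δx)² = ⟨x²⟩ − ⟨x⟩².
ψ is even, so ∫ over [−a, a] = 2∫₀ᵃ with ψ = 1 − x/a there: ∫₀ᵃ (1 − x/a)² dx = a/3, ∫₀ᵃ x²(1 − x/a)² dx = a³/30, ∫₀ᵃ x⁴(1 − x/a)² dx = a⁵/105.
Normalization: ∫|ψ|² dx = 0.90667.
⟨x⟩ = 0.0000 and ⟨x²⟩ = 0.18496.
(Δx)² = 0.18496 − (0.0000)² = 0.18496.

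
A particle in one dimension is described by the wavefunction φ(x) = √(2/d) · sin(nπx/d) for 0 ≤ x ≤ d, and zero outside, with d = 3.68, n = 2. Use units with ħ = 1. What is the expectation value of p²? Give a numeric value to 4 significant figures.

p² φ = −ħ² d²φ/dx²; ⟨p²⟩ = −ħ² ∫ φ*·φ'' dx.
d/dx sin(nπx/d) = (nπ/d)·cos(nπx/d) and d²/dx² sin(nπx/d) = −(nπ/d)²·sin(nπx/d); on 0 ≤ x ≤ d, ∫sin²(nπx/d) dx = d/2 and ∫sin(nπx/d)·cos(nπx/d) dx = 0.
⟨p²⟩ = 2.9152.

2.915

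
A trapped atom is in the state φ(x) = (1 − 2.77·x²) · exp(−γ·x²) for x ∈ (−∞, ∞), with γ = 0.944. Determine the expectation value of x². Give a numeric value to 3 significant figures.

⟨x²⟩ = ∫ x²·|φ|² dx / ∫|φ|² dx (integrals over the domain).
Expand each integrand as polynomial × e^(−2γx²) and use ∫x^(2j)·e^(−2γx²) dx = (2j−1)!!/(4γ)^j · √(π/(2γ)), odd powers → 0; here √(π/(2γ)) = 1.2900.
State is unnormalized: ∫|φ|² dx = 1.4799, and ∫φ*·x²·φ dx = 1.5956, so ⟨x²⟩ = 1.5956 / 1.4799.
⟨x²⟩ = 1.0782.

1.08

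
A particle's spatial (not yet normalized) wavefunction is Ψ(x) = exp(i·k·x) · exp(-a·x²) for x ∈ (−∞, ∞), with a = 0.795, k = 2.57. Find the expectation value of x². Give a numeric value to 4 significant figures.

⟨x²⟩ = ∫ x²·|Ψ|² dx / ∫|Ψ|² dx (integrals over the domain).
Gaussian moments: ∫x^(2j)·e^(−2ax²) dx = (2j−1)!!/(4a)^j · √(π/(2a)), odd powers integrate to 0; here √(π/(2a)) = 1.4056.
State is unnormalized: ∫|Ψ|² dx = 1.4056, and ∫Ψ*·x²·Ψ dx = 0.44203, so ⟨x²⟩ = 0.44203 / 1.4056.
⟨x²⟩ = 0.31447.

0.3145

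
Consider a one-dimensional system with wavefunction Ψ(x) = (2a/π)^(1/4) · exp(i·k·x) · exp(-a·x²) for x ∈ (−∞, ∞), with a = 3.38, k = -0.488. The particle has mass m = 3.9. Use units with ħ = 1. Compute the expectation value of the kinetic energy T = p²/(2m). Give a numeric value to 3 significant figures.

0.464

T = −(ħ²/2m) d²/dx², so ⟨T⟩ = −(ħ²/2m) ∫ Ψ*·Ψ'' dx; with m = 3.9.
Gaussian moments: ∫x^(2j)·e^(−2ax²) dx = (2j−1)!!/(4a)^j · √(π/(2a)), odd powers integrate to 0; here √(π/(2a)) = 0.68171. Derivatives: Ψ′ = (ik − 2ax)·Ψ, Ψ″ = ((ik − 2ax)² − 2a)·Ψ; the odd-in-x pieces drop out.
⟨T⟩ = 0.46386.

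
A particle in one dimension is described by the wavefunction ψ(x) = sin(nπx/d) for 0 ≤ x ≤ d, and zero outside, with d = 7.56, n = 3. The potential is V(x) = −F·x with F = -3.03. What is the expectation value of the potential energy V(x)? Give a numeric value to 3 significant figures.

11.5

⟨V⟩ = ∫ V(x)·|ψ|² dx / ∫|ψ|² dx.
With sin²θ = (1 − cos2θ)/2 on 0 ≤ x ≤ d: ∫sin²(nπx/d) dx = d/2, ∫x·sin²(nπx/d) dx = d²/4, ∫x²·sin²(nπx/d) dx = d³·(1/6 − 1/(4n²π²)); higher powers xᵏ the same way, integrating xᵏ·cos(2nπx/d) by parts.
State is unnormalized: ∫|ψ|² dx = 3.7800, and ∫ψ*·V(x)·ψ dx = 43.294, so ⟨V⟩ = 43.294 / 3.7800.
⟨V⟩ = 11.453.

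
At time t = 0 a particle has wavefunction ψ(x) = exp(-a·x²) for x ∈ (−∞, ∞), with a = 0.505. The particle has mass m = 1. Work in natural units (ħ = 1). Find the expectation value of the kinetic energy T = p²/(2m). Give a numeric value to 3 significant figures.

T = −(ħ²/2m) d²/dx², so ⟨T⟩ = −(ħ²/2m) ∫ ψ*·ψ'' dx / ∫|ψ|² dx; with m = 1.
Gaussian moments: ∫x^(2j)·e^(−2ax²) dx = (2j−1)!!/(4a)^j · √(π/(2a)), odd powers integrate to 0; here √(π/(2a)) = 1.7637. Derivatives: d/dx e^(−ax²) = −2ax·e^(−ax²), d²/dx² e^(−ax²) = (4a²x² − 2a)·e^(−ax²).
State is unnormalized: ∫|ψ|² dx = 1.7637, and ∫ψ*·(−ħ²/2m · ψ'') dx = 0.44532, so ⟨T⟩ = 0.44532 / 1.7637.
⟨T⟩ = 0.25250.

0.253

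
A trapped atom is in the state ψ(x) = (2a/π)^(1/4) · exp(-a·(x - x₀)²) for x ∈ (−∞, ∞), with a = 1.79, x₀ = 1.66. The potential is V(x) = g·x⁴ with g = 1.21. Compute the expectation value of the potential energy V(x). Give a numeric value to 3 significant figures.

12.1

⟨V⟩ = ∫ V(x)·|ψ|² dx.
Gaussian moments (u = x − x₀): ∫u^(2j)·e^(−2au²) du = (2j−1)!!/(4a)^j · √(π/(2a)), odd powers integrate to 0; here √(π/(2a)) = 0.93677.
⟨V⟩ = 12.053.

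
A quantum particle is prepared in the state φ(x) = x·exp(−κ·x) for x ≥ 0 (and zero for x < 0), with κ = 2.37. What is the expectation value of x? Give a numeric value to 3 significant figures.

0.633

⟨x⟩ = ∫ x·|φ|² dx / ∫|φ|² dx (integrals over the domain).
Every integrand reduces to terms xʲ·e^(−2κx) on [0, ∞); use ∫₀^∞ xʲ·e^(−2κx) dx = j!/(2κ)^(j+1).
State is unnormalized: ∫|φ|² dx = 0.018780, and ∫φ*·x·φ dx = 0.011886, so ⟨x⟩ = 0.011886 / 0.018780.
⟨x⟩ = 0.63291.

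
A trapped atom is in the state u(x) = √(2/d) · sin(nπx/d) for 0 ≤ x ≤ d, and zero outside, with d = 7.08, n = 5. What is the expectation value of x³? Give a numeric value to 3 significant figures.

⟨x³⟩ = ∫ x³·|u|² dx (integrals over the domain).
With sin²θ = (1 − cos2θ)/2 on 0 ≤ x ≤ d: ∫sin²(nπx/d) dx = d/2, ∫x·sin²(nπx/d) dx = d²/4, ∫x²·sin²(nπx/d) dx = d³·(1/6 − 1/(4n²π²)); higher powers xᵏ the same way, integrating xᵏ·cos(2nπx/d) by parts.
⟨x³⟩ = 87.645.

87.6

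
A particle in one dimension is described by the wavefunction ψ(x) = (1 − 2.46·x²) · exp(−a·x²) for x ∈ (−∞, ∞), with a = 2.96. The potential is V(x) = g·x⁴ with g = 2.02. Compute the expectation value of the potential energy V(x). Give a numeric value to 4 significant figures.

0.02623

⟨V⟩ = ∫ V(x)·|ψ|² dx / ∫|ψ|² dx.
Expand each integrand as polynomial × e^(−2ax²) and use ∫x^(2j)·e^(−2ax²) dx = (2j−1)!!/(4a)^j · √(π/(2a)), odd powers → 0; here √(π/(2a)) = 0.72847.
State is unnormalized: ∫|ψ|² dx = 0.52010, and ∫ψ*·V(x)·ψ dx = 0.013642, so ⟨V⟩ = 0.013642 / 0.52010.
⟨V⟩ = 0.026229.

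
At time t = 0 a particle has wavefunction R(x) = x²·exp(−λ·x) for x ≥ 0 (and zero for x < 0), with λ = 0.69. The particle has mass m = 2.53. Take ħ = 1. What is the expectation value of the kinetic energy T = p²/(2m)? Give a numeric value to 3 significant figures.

T = −(ħ²/2m) d²/dx², so ⟨T⟩ = −(ħ²/2m) ∫ R*·R'' dx / ∫|R|² dx; with m = 2.53.
Differentiate x²·exp(−λ·x) with the product rule; every integrand then reduces to terms xʲ·e^(−2λx) on [0, ∞), with ∫₀^∞ xʲ·e^(−2λx) dx = j!/(2λ)^(j+1).
State is unnormalized: ∫|R|² dx = 4.7953, and ∫R*·(−ħ²/2m · R'') dx = 0.15040, so ⟨T⟩ = 0.15040 / 4.7953.
⟨T⟩ = 0.031364.

0.0314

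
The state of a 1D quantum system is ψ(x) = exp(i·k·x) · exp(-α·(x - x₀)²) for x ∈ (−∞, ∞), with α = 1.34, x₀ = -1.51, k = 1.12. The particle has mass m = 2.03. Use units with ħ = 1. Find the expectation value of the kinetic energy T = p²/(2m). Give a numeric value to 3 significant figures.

T = −(ħ²/2m) d²/dx², so ⟨T⟩ = −(ħ²/2m) ∫ ψ*·ψ'' dx / ∫|ψ|² dx; with m = 2.03.
Gaussian moments (u = x − x₀): ∫u^(2j)·e^(−2αu²) du = (2j−1)!!/(4α)^j · √(π/(2α)), odd powers integrate to 0; here √(π/(2α)) = 1.0827. Derivatives: ψ′ = (ik − 2αu)·ψ, ψ″ = ((ik − 2αu)² − 2α)·ψ; the odd-in-u pieces drop out.
State is unnormalized: ∫|ψ|² dx = 1.0827, and ∫ψ*·(−ħ²/2m · ψ'') dx = 0.69186, so ⟨T⟩ = 0.69186 / 1.0827.
⟨T⟩ = 0.63901.

0.639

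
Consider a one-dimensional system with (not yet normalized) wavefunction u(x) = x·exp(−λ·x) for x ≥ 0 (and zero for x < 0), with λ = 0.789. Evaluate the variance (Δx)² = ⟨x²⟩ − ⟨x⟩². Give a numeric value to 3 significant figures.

1.20

Compute ⟨x⟩ and ⟨x²⟩ separately, then (Δx)² = ⟨x²⟩ − ⟨x⟩².
Every integrand reduces to terms xʲ·e^(−2λx) on [0, ∞); use ∫₀^∞ xʲ·e^(−2λx) dx = j!/(2λ)^(j+1).
Normalization: ∫|u|² dx = 0.50899.
⟨x⟩ = 1.9011 and ⟨x²⟩ = 4.8191.
(Δx)² = 4.8191 − (1.9011)² = 1.2048.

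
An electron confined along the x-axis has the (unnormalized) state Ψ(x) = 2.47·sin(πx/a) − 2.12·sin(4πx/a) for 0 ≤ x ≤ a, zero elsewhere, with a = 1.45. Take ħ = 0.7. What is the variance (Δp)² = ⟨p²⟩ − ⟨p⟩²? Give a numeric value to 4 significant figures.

Compute ⟨p⟩ and ⟨p²⟩ separately; (Δp)² = ⟨p²⟩ − ⟨p⟩².
d²/dx² sin(jπx/a) = −(jπ/a)²·sin(jπx/a); on 0 ≤ x ≤ a, ∫sin²(jπx/a) dx = a/2 and ∫sin(jπx/a)·sin(lπx/a) dx = 0 for j ≠ l, so only diagonal terms survive in ∫|Ψ|² and ∫Ψ·Ψ″; ∫Ψ·Ψ′ dx = [Ψ²/2] between the walls = 0.
Normalization: ∫|Ψ|² dx = 7.6816.
⟨p⟩ = 0.0000 and ⟨p²⟩ = 16.936.
(Δp)² = 16.936 − (0.0000)² = 16.936.

16.94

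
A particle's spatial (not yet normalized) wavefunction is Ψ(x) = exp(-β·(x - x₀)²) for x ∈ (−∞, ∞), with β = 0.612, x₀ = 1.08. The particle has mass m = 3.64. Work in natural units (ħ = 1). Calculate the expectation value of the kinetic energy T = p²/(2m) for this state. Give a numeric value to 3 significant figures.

0.0841

T = −(ħ²/2m) d²/dx², so ⟨T⟩ = −(ħ²/2m) ∫ Ψ*·Ψ'' dx / ∫|Ψ|² dx; with m = 3.64.
Gaussian moments (u = x − x₀): ∫u^(2j)·e^(−2βu²) du = (2j−1)!!/(4β)^j · √(π/(2β)), odd powers integrate to 0; here √(π/(2β)) = 1.6021. Derivatives: d/dx e^(−βu²) = −2βu·e^(−βu²), d²/dx² e^(−βu²) = (4β²u² − 2β)·e^(−βu²).
State is unnormalized: ∫|Ψ|² dx = 1.6021, and ∫Ψ*·(−ħ²/2m · Ψ'') dx = 0.13468, so ⟨T⟩ = 0.13468 / 1.6021.
⟨T⟩ = 0.084066.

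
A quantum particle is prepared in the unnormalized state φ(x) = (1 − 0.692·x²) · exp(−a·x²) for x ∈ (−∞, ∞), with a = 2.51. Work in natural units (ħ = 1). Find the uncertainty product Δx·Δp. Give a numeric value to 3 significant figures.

Δx = √(⟨x²⟩−⟨x⟩²), Δp = √(⟨p²⟩−⟨p⟩²).
Expand each integrand as polynomial × e^(−2ax²) and use ∫x^(2j)·e^(−2ax²) dx = (2j−1)!!/(4a)^j · √(π/(2a)), odd powers → 0; here √(π/(2a)) = 0.79108. Differentiate with the product rule, d/dx e^(−ax²) = −2ax·e^(−ax²).
Normalization: ∫|φ|² dx = 0.69331.
⟨x⟩ = 0.0000, ⟨x²⟩ = 0.074748 ⇒ Δx = 0.27340.
⟨p⟩ = 0.0000, ⟨p²⟩ = 3.3540 ⇒ Δp = 1.8314.
Δx·Δp = 0.50070.

0.501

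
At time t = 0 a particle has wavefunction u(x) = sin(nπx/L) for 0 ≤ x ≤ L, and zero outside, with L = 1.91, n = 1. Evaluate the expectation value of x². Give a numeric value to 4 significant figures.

1.031

⟨x²⟩ = ∫ x²·|u|² dx / ∫|u|² dx (integrals over the domain).
With sin²θ = (1 − cos2θ)/2 on 0 ≤ x ≤ L: ∫sin²(nπx/L) dx = L/2, ∫x·sin²(nπx/L) dx = L²/4, ∫x²·sin²(nπx/L) dx = L³·(1/6 − 1/(4n²π²)); higher powers xᵏ the same way, integrating xᵏ·cos(2nπx/L) by parts.
State is unnormalized: ∫|u|² dx = 0.95500, and ∫u*·x²·u dx = 0.98481, so ⟨x²⟩ = 0.98481 / 0.95500.
⟨x²⟩ = 1.0312.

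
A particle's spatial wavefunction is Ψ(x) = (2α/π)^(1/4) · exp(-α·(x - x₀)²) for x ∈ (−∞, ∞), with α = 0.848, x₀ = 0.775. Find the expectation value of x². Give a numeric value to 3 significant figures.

⟨x²⟩ = ∫ x²·|Ψ|² dx (integrals over the domain).
Gaussian moments (u = x − x₀): ∫u^(2j)·e^(−2αu²) du = (2j−1)!!/(4α)^j · √(π/(2α)), odd powers integrate to 0; here √(π/(2α)) = 1.3610.
⟨x²⟩ = 0.89544.

0.895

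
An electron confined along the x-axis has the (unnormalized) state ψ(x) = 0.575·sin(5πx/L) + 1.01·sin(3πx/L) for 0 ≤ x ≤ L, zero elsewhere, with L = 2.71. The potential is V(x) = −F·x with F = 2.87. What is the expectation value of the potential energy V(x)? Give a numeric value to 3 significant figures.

⟨V⟩ = ∫ V(x)·|ψ|² dx / ∫|ψ|² dx.
On 0 ≤ x ≤ L (j ≠ l): ∫sin²(jπx/L) dx = L/2, ∫sin(jπx/L)·sin(lπx/L) dx = 0; diagonal moments ∫x·sin²(jπx/L) dx = L²/4, ∫x²·sin²(jπx/L) dx = L³·(1/6 − 1/(4j²π²)); cross terms ∫x·sin(jπx/L)·sin(lπx/L) dx = 0 for j + l even and −4jlL²/(π²(j² − l²)²) for j + l odd, ∫x²·sin(jπx/L)·sin(lπx/L) dx = (−1)^(j+l)·4jlL³/(π²(j² − l²)²); higher powers the same way via product-to-sum and parts.
State is unnormalized: ∫|ψ|² dx = 1.8302, and ∫ψ*·V(x)·ψ dx = -7.1175, so ⟨V⟩ = -7.1175 / 1.8302.
⟨V⟩ = -3.8889.

-3.89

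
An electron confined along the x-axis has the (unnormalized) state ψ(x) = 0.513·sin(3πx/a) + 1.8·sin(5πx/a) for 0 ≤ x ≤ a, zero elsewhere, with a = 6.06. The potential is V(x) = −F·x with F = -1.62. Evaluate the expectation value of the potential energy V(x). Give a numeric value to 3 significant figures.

4.91

⟨V⟩ = ∫ V(x)·|ψ|² dx / ∫|ψ|² dx.
On 0 ≤ x ≤ a (j ≠ l): ∫sin²(jπx/a) dx = a/2, ∫sin(jπx/a)·sin(lπx/a) dx = 0; diagonal moments ∫x·sin²(jπx/a) dx = a²/4, ∫x²·sin²(jπx/a) dx = a³·(1/6 − 1/(4j²π²)); cross terms ∫x·sin(jπx/a)·sin(lπx/a) dx = 0 for j + l even and −4jla²/(π²(j² − l²)²) for j + l odd, ∫x²·sin(jπx/a)·sin(lπx/a) dx = (−1)^(j+l)·4jla³/(π²(j² − l²)²); higher powers the same way via product-to-sum and parts.
State is unnormalized: ∫|ψ|² dx = 10.615, and ∫ψ*·V(x)·ψ dx = 52.103, so ⟨V⟩ = 52.103 / 10.615.
⟨V⟩ = 4.9086.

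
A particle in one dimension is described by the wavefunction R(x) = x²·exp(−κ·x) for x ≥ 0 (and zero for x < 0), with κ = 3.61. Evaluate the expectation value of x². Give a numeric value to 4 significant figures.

0.5755

⟨x²⟩ = ∫ x²·|R|² dx / ∫|R|² dx (integrals over the domain).
Every integrand reduces to terms xʲ·e^(−2κx) on [0, ∞); use ∫₀^∞ xʲ·e^(−2κx) dx = j!/(2κ)^(j+1).
State is unnormalized: ∫|R|² dx = 0.0012233, and ∫R*·x²·R dx = 0.00070400, so ⟨x²⟩ = 0.00070400 / 0.0012233.
⟨x²⟩ = 0.57550.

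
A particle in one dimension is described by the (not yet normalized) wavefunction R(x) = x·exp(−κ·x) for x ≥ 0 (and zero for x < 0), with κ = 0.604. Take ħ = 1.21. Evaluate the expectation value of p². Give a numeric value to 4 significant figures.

p² R = −ħ² d²R/dx²; ⟨p²⟩ = −ħ² ∫ R*·R'' dx / ∫|R|² dx.
Differentiate x·exp(−κ·x) with the product rule; every integrand then reduces to terms xʲ·e^(−2κx) on [0, ∞), with ∫₀^∞ xʲ·e^(−2κx) dx = j!/(2κ)^(j+1).
State is unnormalized: ∫|R|² dx = 1.1346, and ∫R*·(−ħ² R'') dx = 0.60600, so ⟨p²⟩ = 0.60600 / 1.1346.
⟨p²⟩ = 0.53413.

0.5341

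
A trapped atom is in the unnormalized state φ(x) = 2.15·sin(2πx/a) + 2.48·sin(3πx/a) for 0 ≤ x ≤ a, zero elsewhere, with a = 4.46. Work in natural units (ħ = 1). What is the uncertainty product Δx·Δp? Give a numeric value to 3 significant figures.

1.59

Δx = √(⟨x²⟩−⟨x⟩²), Δp = √(⟨p²⟩−⟨p⟩²).
On 0 ≤ x ≤ a (j ≠ l): ∫sin²(jπx/a) dx = a/2, ∫sin(jπx/a)·sin(lπx/a) dx = 0; diagonal moments ∫x·sin²(jπx/a) dx = a²/4, ∫x²·sin²(jπx/a) dx = a³·(1/6 − 1/(4j²π²)); cross terms ∫x·sin(jπx/a)·sin(lπx/a) dx = 0 for j + l even and −4jla²/(π²(j² − l²)²) for j + l odd, ∫x²·sin(jπx/a)·sin(lπx/a) dx = (−1)^(j+l)·4jla³/(π²(j² − l²)²); higher powers the same way via product-to-sum and parts. d²/dx² sin(jπx/a) = −(jπ/a)²·sin(jπx/a); on 0 ≤ x ≤ a, ∫sin²(jπx/a) dx = a/2 and ∫sin(jπx/a)·sin(lπx/a) dx = 0 for j ≠ l, so only diagonal terms survive in ∫|φ|² and ∫φ·φ″; ∫φ·φ′ dx = [φ²/2] between the walls = 0.
Normalization: ∫|φ|² dx = 24.024.
⟨x⟩ = 1.3711, ⟨x²⟩ = 2.6280 ⇒ Δx = 0.86485.
⟨p⟩ = 0.0000, ⟨p²⟩ = 3.4010 ⇒ Δp = 1.8442.
Δx·Δp = 1.5949.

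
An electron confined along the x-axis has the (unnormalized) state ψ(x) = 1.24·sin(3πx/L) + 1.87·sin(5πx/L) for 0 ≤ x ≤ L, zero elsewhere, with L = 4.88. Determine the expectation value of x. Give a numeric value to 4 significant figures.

⟨x⟩ = ∫ x·|ψ|² dx / ∫|ψ|² dx (integrals over the domain).
On 0 ≤ x ≤ L (j ≠ l): ∫sin²(jπx/L) dx = L/2, ∫sin(jπx/L)·sin(lπx/L) dx = 0; diagonal moments ∫x·sin²(jπx/L) dx = L²/4, ∫x²·sin²(jπx/L) dx = L³·(1/6 − 1/(4j²π²)); cross terms ∫x·sin(jπx/L)·sin(lπx/L) dx = 0 for j + l even and −4jlL²/(π²(j² − l²)²) for j + l odd, ∫x²·sin(jπx/L)·sin(lπx/L) dx = (−1)^(j+l)·4jlL³/(π²(j² − l²)²); higher powers the same way via product-to-sum and parts.
State is unnormalized: ∫|ψ|² dx = 12.284, and ∫ψ*·x·ψ dx = 29.973, so ⟨x⟩ = 29.973 / 12.284.
⟨x⟩ = 2.4400.

2.440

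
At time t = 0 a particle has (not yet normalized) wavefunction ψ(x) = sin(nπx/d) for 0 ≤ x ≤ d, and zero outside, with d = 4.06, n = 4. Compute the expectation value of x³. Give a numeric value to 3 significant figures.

16.4

⟨x³⟩ = ∫ x³·|ψ|² dx / ∫|ψ|² dx (integrals over the domain).
With sin²θ = (1 − cos2θ)/2 on 0 ≤ x ≤ d: ∫sin²(nπx/d) dx = d/2, ∫x·sin²(nπx/d) dx = d²/4, ∫x²·sin²(nπx/d) dx = d³·(1/6 − 1/(4n²π²)); higher powers xᵏ the same way, integrating xᵏ·cos(2nπx/d) by parts.
State is unnormalized: ∫|ψ|² dx = 2.0300, and ∫ψ*·x³·ψ dx = 33.318, so ⟨x³⟩ = 33.318 / 2.0300.
⟨x³⟩ = 16.413.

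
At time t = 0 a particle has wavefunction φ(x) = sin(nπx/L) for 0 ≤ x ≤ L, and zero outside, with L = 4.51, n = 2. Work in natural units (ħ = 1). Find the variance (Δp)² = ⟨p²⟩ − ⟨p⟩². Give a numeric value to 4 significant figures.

Compute ⟨p⟩ and ⟨p²⟩ separately; (Δp)² = ⟨p²⟩ − ⟨p⟩².
d/dx sin(nπx/L) = (nπ/L)·cos(nπx/L) and d²/dx² sin(nπx/L) = −(nπ/L)²·sin(nπx/L); on 0 ≤ x ≤ L, ∫sin²(nπx/L) dx = L/2 and ∫sin(nπx/L)·cos(nπx/L) dx = 0.
Normalization: ∫|φ|² dx = 2.2550.
⟨p⟩ = 0.0000 and ⟨p²⟩ = 1.9409.
(Δp)² = 1.9409 − (0.0000)² = 1.9409.

1.941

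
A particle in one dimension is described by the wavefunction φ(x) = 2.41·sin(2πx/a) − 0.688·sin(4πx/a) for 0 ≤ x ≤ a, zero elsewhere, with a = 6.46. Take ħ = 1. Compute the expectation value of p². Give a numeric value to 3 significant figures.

p² φ = −ħ² d²φ/dx²; ⟨p²⟩ = −ħ² ∫ φ*·φ'' dx / ∫|φ|² dx.
d²/dx² sin(jπx/a) = −(jπ/a)²·sin(jπx/a); on 0 ≤ x ≤ a, ∫sin²(jπx/a) dx = a/2 and ∫sin(jπx/a)·sin(lπx/a) dx = 0 for j ≠ l, so only diagonal terms survive in ∫|φ|² and ∫φ·φ″; ∫φ·φ′ dx = [φ²/2] between the walls = 0.
State is unnormalized: ∫|φ|² dx = 20.289, and ∫φ*·(−ħ² φ'') dx = 23.533, so ⟨p²⟩ = 23.533 / 20.289.
⟨p²⟩ = 1.1599.

1.16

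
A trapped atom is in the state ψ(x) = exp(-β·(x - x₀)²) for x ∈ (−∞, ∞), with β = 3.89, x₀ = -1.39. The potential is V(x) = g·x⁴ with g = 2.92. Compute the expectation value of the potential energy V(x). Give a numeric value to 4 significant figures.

⟨V⟩ = ∫ V(x)·|ψ|² dx / ∫|ψ|² dx.
Gaussian moments (u = x − x₀): ∫u^(2j)·e^(−2βu²) du = (2j−1)!!/(4β)^j · √(π/(2β)), odd powers integrate to 0; here √(π/(2β)) = 0.63546.
State is unnormalized: ∫|ψ|² dx = 0.63546, and ∫ψ*·V(x)·ψ dx = 8.3321, so ⟨V⟩ = 8.3321 / 0.63546.
⟨V⟩ = 13.112.

13.11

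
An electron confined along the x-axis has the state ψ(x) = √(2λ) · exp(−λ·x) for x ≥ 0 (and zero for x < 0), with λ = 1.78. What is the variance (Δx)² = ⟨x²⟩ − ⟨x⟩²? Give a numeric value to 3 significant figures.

Compute ⟨x⟩ and ⟨x²⟩ separately, then (Δx)² = ⟨x²⟩ − ⟨x⟩².
Every integrand reduces to terms xʲ·e^(−2λx) on [0, ∞); use ∫₀^∞ xʲ·e^(−2λx) dx = j!/(2λ)^(j+1).
⟨x⟩ = 0.28090 and ⟨x²⟩ = 0.15781.
(Δx)² = 0.15781 − (0.28090)² = 0.078904.

0.0789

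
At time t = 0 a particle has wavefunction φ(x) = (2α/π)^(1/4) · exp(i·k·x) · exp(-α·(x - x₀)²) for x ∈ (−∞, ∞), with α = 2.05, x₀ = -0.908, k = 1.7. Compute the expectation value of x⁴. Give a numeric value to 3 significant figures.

⟨x⁴⟩ = ∫ x⁴·|φ|² dx (integrals over the domain).
Gaussian moments (u = x − x₀): ∫u^(2j)·e^(−2αu²) du = (2j−1)!!/(4α)^j · √(π/(2α)), odd powers integrate to 0; here √(π/(2α)) = 0.87535.
⟨x⁴⟩ = 1.3276.

1.33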